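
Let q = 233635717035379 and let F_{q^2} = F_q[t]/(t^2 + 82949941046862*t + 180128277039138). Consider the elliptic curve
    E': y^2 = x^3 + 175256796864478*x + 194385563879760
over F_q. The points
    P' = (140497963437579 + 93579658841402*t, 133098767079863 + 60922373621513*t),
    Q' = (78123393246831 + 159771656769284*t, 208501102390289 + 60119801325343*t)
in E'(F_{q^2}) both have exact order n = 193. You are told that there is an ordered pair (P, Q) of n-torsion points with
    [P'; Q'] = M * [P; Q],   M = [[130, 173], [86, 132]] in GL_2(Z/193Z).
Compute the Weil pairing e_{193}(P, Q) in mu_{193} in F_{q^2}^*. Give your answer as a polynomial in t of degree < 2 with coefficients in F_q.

Alternating bilinearity on E[193] (values in mu_{193} in F_{233635717035379^2}) gives e(P',Q') = e(P,Q)^det(M).
130*132 - 173*86 = 2282; reduced mod 193: det = 159, inverse 17.
Run Miller on y^2=x^3+175256796864478*x+194385563879760 over F_{233635717035379}: ladder 11000001 (8 bits); e = f_P(D_Q)/f_Q(D_P).
So e_{193}(P',Q') = 194258205319610 + 208762317515919*t.
Finally e_{193}(P,Q) = 20906537825935 + 43467866333400*t.

20906537825935 + 43467866333400*t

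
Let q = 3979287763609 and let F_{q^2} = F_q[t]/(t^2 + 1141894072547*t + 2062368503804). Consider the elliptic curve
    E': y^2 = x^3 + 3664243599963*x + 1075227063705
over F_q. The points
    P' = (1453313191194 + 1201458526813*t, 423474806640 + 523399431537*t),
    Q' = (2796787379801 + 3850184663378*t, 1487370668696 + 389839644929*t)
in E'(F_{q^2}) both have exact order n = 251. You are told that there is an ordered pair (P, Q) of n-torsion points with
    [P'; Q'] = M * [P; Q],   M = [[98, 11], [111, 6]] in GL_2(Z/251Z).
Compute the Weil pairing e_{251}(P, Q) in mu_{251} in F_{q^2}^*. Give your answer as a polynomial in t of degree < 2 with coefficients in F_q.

e_{251}(aP+bQ,cP+dQ) = e_{251}(P,Q)^(ad-bc); with (a,b,c,d)=(98,11,111,6) this gives the det-251 law.
Hence e(P,Q) = e(P',Q')^{228} where 228 = 120^{-1} mod 251.
Miller loop for e_{251} over F_{3979287763609^2}: bits of 251 = 11111011; 7 double steps + 6 add steps, l/v at each.
The quotient is 416703084430 + 2412262536881*t.
Finally e_{251}(P,Q) = 2821756994944 + 2154000076516*t.

2821756994944 + 2154000076516*t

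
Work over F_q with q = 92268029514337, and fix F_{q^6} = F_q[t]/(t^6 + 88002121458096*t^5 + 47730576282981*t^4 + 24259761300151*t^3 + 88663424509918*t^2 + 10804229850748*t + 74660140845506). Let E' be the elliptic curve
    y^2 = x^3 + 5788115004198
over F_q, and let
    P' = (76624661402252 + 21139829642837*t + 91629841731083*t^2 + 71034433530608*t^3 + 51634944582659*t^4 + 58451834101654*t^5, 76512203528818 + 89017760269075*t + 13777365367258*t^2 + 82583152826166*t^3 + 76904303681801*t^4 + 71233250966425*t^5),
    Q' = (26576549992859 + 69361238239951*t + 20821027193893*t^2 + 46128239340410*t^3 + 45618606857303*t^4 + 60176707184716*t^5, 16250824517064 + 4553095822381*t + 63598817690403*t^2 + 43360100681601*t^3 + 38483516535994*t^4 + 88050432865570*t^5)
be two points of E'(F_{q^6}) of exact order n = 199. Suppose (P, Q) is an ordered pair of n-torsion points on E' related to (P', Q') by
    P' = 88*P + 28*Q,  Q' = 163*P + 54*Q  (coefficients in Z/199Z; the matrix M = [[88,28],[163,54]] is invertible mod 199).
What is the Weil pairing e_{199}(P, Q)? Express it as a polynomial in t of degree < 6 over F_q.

65308480714231 + 65942309245078*t + 21590627684920*t^2 + 53078777269322*t^3 + 84030558028620*t^4 + 2237554838669*t^5

e_{199} is bilinear + alternating on E[199], so e_{199}(88*P + 28*Q, 163*P + 54*Q) = e_{199}(P,Q)^(88*54-28*163).
det(M) mod 199 = 188; its inverse in (Z/199)^* is 18 (check: 188*18 mod 199 = 1).
Build f_{199,P'} and f_{199,Q'} via the 8-bit ladder of 199=11000111_2; evaluate at shifted divisors; quotient in F_{92268029514337^6}.
f_P(D_Q)/f_Q(D_P) = 80822637310926 + 39554464977056*t + 60080627561749*t^2 + 61720183690361*t^3 + 37006264447700*t^4 + 75736757145870*t^5.
(80822637310926 + 39554464977056*t + 60080627561749*t^2 + 61720183690361*t^3 + 37006264447700*t^4 + 75736757145870*t^5)^{18} mod (92268029514337,f) = 65308480714231 + 65942309245078*t + 21590627684920*t^2 + 53078777269322*t^3 + 84030558028620*t^4 + 2237554838669*t^5.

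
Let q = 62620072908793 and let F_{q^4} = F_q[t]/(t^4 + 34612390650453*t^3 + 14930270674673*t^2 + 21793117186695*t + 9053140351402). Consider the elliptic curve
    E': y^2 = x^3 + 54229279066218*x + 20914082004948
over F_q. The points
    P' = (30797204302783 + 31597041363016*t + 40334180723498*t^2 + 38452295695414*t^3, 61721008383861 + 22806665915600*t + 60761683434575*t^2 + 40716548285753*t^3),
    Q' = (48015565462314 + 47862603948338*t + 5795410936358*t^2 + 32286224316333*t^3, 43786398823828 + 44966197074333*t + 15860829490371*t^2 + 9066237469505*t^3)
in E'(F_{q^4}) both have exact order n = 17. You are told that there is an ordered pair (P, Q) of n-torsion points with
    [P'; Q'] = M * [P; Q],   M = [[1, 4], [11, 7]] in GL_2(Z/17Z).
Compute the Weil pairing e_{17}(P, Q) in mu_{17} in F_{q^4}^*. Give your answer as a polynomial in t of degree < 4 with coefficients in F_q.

Since e_{17}(P,P)=e_{17}(Q,Q)=1 and e_{17}(Q,P)=e_{17}(P,Q)^{-1}, expanding e_{17}(1*P + 4*Q,11*P + 7*Q) leaves e(P,Q)^det(M).
det(M) mod 17 = 14; its inverse in (Z/17)^* is 11 (check: 14*11 mod 17 = 1).
Miller loop for e_{17} over F_{62620072908793^4}: bits of 17 = 10001; 4 double steps + 1 add steps, l/v at each.
Miller gives e_{17}(P',Q') = 50660993442155 + 58334085687856*t + 58552174539660*t^2 + 8287030298259*t^3 in F_{62620072908793^4}.
Finally e_{17}(P,Q) = 10664849741541 + 32580179740508*t + 49176664879267*t^2 + 59074749014241*t^3.

10664849741541 + 32580179740508*t + 49176664879267*t^2 + 59074749014241*t^3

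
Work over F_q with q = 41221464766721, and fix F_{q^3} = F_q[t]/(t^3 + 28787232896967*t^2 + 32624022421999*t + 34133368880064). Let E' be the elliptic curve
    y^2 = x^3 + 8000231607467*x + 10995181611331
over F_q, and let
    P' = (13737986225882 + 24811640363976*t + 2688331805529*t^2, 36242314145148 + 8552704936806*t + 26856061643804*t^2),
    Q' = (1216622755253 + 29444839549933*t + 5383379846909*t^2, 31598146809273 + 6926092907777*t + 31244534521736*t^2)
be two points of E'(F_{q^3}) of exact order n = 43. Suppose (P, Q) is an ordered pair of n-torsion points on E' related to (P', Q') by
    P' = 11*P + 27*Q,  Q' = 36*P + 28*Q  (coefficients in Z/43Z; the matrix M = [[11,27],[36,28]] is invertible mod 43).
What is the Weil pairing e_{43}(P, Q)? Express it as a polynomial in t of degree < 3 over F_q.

21089443535715 + 155764377106*t + 9714167135048*t^2

e_{43}(aP+bQ,cP+dQ) = e_{43}(P,Q)^(ad-bc); with (a,b,c,d)=(11,27,36,28) this gives the det-43 law.
det M = 11*28 - 27*36 = -664 = 24 (mod 43); 24^{-1} = 9 (mod 43).
6-bit Miller (101011) on E'/F_{41221464766721} with a'=8000231607467, b'=10995181611331: accumulate tangent/chord ratios at Q'+S and P'+S'.
So e_{43}(P',Q') = 25874750954900 + 28947029166219*t + 7057643646907*t^2.
e_{43}(P,Q) = (25874750954900 + 28947029166219*t + 7057643646907*t^2)^{9} = 21089443535715 + 155764377106*t + 9714167135048*t^2.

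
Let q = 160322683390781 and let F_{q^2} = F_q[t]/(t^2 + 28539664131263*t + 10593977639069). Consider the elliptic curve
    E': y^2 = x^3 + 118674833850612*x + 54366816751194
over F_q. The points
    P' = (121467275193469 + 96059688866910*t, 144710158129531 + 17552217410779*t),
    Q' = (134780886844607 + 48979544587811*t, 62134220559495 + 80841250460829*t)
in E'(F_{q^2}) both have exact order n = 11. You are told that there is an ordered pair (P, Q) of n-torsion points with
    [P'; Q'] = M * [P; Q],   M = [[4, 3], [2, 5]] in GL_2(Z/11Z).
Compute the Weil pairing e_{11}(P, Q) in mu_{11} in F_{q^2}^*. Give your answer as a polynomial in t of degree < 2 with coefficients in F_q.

27394527017996 + 60317680068149*t

e_{11}(aP+bQ,cP+dQ) = e_{11}(P,Q)^(ad-bc); with (a,b,c,d)=(4,3,2,5) this gives the det-11 law.
det M = 4*5 - 3*2 = 14 = 3 (mod 11); 3^{-1} = 4 (mod 11).
Build f_{11,P'} and f_{11,Q'} via the 4-bit ladder of 11=1011_2; evaluate at shifted divisors; quotient in F_{160322683390781^2}.
Miller gives e_{11}(P',Q') = 121807319754911 + 15810977460056*t in F_{160322683390781^2}.
Raise to 4: e(P,Q) = 27394527017996 + 60317680068149*t in mu_{11}.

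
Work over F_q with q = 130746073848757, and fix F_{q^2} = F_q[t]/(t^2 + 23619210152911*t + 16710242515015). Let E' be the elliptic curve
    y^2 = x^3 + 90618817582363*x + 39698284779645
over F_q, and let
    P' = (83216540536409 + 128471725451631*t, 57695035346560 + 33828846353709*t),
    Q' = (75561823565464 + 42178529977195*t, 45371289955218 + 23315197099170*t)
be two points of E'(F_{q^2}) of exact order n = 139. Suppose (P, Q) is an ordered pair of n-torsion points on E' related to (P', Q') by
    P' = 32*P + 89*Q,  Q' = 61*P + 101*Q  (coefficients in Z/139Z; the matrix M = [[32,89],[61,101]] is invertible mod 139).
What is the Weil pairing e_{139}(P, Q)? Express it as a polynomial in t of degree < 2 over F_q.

85454148983331 + 49514208239219*t

Under M = [[32,89],[61,101]] in GL_2(Z/139), e_{139}(P',Q') = e_{139}(P,Q)^(32*101-89*61 mod 139).
det(M) mod 139 = 27; its inverse in (Z/139)^* is 103 (check: 27*103 mod 139 = 1).
n = 139 = (10001011)_2 (8 bits, wt 4); accumulate f_{139,P'}(Q'+S)/f_{139,P'}(S) along the 7-step ladder.
So e_{139}(P',Q') = 80581196100483 + 101839416278665*t.
e_{139}(P,Q) = (80581196100483 + 101839416278665*t)^{103} = 85454148983331 + 49514208239219*t.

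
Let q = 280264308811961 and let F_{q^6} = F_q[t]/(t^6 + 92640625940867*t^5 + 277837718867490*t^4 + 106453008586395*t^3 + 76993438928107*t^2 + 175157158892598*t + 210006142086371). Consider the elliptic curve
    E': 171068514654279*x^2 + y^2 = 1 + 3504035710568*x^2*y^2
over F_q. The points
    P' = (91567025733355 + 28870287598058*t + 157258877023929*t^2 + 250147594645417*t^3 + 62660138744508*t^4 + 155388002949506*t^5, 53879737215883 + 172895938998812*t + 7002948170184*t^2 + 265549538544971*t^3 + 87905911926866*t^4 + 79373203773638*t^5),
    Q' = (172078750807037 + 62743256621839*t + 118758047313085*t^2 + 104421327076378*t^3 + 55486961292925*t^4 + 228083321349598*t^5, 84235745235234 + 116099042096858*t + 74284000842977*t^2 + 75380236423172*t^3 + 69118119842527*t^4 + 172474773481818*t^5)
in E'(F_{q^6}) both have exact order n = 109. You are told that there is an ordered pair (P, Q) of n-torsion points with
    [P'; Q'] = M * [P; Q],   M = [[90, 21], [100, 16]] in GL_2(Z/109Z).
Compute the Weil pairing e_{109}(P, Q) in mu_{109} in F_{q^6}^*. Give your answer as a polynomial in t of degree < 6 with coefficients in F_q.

164216924332584 + 33625382741949*t + 3830623012357*t^2 + 125567550030118*t^3 + 268624969794876*t^4 + 211008132536170*t^5

Alternating bilinearity on E[109] (values in mu_{109} in F_{280264308811961^6}) gives e(P',Q') = e(P,Q)^det(M).
det(M) mod 109 = 103; its inverse in (Z/109)^* is 18 (check: 103*18 mod 109 = 1).
Map (x,y)_Ed via u=(1+y)/(1-y), v=(1+y)/((1-y)x) to Montgomery A=278549925174209,B=219681292485029; then to (a',b')=(5160839006057,0).
n = 109 = (1101101)_2 (7 bits, wt 5); accumulate f_{109,P'}(Q'+S)/f_{109,P'}(S) along the 6-step ladder.
So e_{109}(P',Q') = 175630880304141 + 226416063982333*t + 14139200484440*t^2 + 200651462849572*t^3 + 146801167729039*t^4 + 224644159922839*t^5.
(175630880304141 + 226416063982333*t + 14139200484440*t^2 + 200651462849572*t^3 + 146801167729039*t^4 + 224644159922839*t^5)^{18} mod (280264308811961,f) = 164216924332584 + 33625382741949*t + 3830623012357*t^2 + 125567550030118*t^3 + 268624969794876*t^4 + 211008132536170*t^5.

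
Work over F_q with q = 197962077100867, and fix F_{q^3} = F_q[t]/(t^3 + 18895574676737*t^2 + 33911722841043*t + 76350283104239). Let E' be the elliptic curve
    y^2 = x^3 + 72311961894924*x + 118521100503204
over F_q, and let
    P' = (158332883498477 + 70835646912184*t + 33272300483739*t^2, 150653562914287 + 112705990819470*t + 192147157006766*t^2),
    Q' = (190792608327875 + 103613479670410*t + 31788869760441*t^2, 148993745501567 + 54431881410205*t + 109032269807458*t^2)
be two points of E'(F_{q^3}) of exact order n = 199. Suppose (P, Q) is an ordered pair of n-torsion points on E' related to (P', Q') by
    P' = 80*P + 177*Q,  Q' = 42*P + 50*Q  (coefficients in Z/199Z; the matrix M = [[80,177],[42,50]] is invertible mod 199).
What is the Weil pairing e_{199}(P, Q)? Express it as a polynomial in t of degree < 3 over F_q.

82555602798966 + 185066806884078*t + 7131866332842*t^2

e_{199} is bilinear + alternating on E[199], so e_{199}(80*P + 177*Q, 42*P + 50*Q) = e_{199}(P,Q)^(80*50-177*42).
det M = 80*50 - 177*42 = -3434 = 148 (mod 199); 148^{-1} = 39 (mod 199).
Miller loop for e_{199} over F_{197962077100867^3}: bits of 199 = 11000111; 7 double steps + 4 add steps, l/v at each.
Result: e(P',Q') = 122517673606454 + 15974000644480*t + 174762552022376*t^2.
(122517673606454 + 15974000644480*t + 174762552022376*t^2)^{39} mod (197962077100867,f) = 82555602798966 + 185066806884078*t + 7131866332842*t^2.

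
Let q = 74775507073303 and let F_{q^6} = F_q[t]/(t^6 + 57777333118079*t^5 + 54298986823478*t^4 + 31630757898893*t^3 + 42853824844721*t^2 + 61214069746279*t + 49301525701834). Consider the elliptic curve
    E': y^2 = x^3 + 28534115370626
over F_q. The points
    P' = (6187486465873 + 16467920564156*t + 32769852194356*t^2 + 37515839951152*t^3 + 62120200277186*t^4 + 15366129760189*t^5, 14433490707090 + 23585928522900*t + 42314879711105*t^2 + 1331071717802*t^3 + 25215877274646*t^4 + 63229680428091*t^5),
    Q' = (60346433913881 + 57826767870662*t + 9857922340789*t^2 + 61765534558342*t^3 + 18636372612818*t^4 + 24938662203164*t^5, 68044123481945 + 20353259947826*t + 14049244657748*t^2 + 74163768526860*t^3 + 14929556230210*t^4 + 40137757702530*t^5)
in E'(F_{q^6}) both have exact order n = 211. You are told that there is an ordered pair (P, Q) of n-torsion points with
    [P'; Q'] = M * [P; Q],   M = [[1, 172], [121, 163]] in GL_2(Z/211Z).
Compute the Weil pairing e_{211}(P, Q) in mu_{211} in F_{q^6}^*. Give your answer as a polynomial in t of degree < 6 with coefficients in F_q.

Since e_{211}(P,P)=e_{211}(Q,Q)=1 and e_{211}(Q,P)=e_{211}(P,Q)^{-1}, expanding e_{211}(1*P + 172*Q,121*P + 163*Q) leaves e(P,Q)^det(M).
Hence e(P,Q) = e(P',Q')^{131} where 131 = 29^{-1} mod 211.
n = 211 = (11010011)_2 (8 bits, wt 5); accumulate f_{211,P'}(Q'+S)/f_{211,P'}(S) along the 7-step ladder.
The quotient is 36715179913425 + 1555515162462*t + 50977173931679*t^2 + 49614163116585*t^3 + 47902119891805*t^4 + 56048121856232*t^5.
Hence e(P,Q) = 62933280810421 + 5560576683191*t + 4172825719004*t^2 + 5116517276830*t^3 + 22173005009816*t^4 + 67305860496343*t^5 in F_{74775507073303^6}^*.

62933280810421 + 5560576683191*t + 4172825719004*t^2 + 5116517276830*t^3 + 22173005009816*t^4 + 67305860496343*t^5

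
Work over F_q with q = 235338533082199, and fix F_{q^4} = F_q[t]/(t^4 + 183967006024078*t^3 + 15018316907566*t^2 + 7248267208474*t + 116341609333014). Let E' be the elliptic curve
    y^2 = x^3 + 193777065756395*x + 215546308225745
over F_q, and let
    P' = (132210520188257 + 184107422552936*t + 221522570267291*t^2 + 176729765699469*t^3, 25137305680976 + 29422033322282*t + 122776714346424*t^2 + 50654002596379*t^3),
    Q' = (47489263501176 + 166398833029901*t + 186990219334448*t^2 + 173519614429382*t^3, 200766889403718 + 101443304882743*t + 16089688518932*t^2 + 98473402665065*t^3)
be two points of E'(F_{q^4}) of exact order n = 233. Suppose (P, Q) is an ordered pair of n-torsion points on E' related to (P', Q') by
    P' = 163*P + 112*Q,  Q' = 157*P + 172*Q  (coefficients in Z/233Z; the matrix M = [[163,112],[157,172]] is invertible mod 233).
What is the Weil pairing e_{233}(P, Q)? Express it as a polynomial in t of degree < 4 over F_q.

40257772846600 + 179631102134501*t + 136688046226198*t^2 + 10365891923242*t^3

Alternating bilinearity on E[233] (values in mu_{233} in F_{235338533082199^4}) gives e(P',Q') = e(P,Q)^det(M).
det M = 163*172 - 112*157 = 10452 = 200 (mod 233); 200^{-1} = 120 (mod 233).
Double-and-add over 11101001: 8-1 doublings, 5-1 additions; each step l_{T,T}/v_{2T} or l_{T,P'}/v at Q'+S for random S.
The quotient is 167374487622590 + 59789887151336*t + 182904751163534*t^2 + 23998894184542*t^3.
(167374487622590 + 59789887151336*t + 182904751163534*t^2 + 23998894184542*t^3)^{120} mod (235338533082199,f) = 40257772846600 + 179631102134501*t + 136688046226198*t^2 + 10365891923242*t^3.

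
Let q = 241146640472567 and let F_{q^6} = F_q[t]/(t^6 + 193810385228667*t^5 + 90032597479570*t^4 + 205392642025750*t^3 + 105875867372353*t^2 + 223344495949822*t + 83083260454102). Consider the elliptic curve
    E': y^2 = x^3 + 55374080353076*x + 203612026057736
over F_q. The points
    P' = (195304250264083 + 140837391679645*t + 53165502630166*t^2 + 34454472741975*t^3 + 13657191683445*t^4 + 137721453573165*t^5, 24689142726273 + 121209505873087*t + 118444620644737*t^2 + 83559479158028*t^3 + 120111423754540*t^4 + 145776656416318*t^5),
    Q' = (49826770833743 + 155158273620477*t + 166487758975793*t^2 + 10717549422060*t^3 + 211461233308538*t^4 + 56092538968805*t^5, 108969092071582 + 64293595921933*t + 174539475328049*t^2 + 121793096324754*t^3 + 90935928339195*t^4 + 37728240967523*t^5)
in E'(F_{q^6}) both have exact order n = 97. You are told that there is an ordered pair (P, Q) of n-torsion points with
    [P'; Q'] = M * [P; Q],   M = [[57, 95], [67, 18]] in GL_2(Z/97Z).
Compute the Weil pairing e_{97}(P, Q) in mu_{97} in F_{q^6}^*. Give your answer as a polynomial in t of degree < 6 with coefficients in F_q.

Since e_{97}(P,P)=e_{97}(Q,Q)=1 and e_{97}(Q,P)=e_{97}(P,Q)^{-1}, expanding e_{97}(57*P + 95*Q,67*P + 18*Q) leaves e(P,Q)^det(M).
57*18 - 95*67 = -5339; reduced mod 97: det = 93, inverse 24.
Build f_{97,P'} and f_{97,Q'} via the 7-bit ladder of 97=1100001_2; evaluate at shifted divisors; quotient in F_{241146640472567^6}.
Result: e(P',Q') = 70992818977221 + 37651068691978*t + 204030307863301*t^2 + 116269105400202*t^3 + 9415366796398*t^4 + 148993059385952*t^5.
Raise to 24: e(P,Q) = 144409636381369 + 157579761498728*t + 64677363892571*t^2 + 222015537095908*t^3 + 42373658544683*t^4 + 4540820965604*t^5 in mu_{97}.

144409636381369 + 157579761498728*t + 64677363892571*t^2 + 222015537095908*t^3 + 42373658544683*t^4 + 4540820965604*t^5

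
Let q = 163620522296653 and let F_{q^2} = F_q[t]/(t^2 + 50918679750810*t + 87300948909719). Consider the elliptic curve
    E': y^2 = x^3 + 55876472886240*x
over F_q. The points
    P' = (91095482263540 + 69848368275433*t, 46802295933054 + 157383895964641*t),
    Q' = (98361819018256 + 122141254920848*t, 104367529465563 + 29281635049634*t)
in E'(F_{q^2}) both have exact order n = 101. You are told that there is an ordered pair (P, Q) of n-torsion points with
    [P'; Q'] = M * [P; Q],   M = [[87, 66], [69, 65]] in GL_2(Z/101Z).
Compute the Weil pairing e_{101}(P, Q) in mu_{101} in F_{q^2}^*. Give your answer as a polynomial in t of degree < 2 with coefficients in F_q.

93765456110430 + 25467527604746*t

e_{101}(aP+bQ,cP+dQ) = e_{101}(P,Q)^(ad-bc); with (a,b,c,d)=(87,66,69,65) this gives the det-101 law.
det(M) mod 101 = 91; its inverse in (Z/101)^* is 10 (check: 91*10 mod 101 = 1).
Double-and-add over 1100101: 7-1 doublings, 4-1 additions; each step l_{T,T}/v_{2T} or l_{T,P'}/v at Q'+S for random S.
Miller gives e_{101}(P',Q') = 3517749613441 + 158489223115508*t in F_{163620522296653^2}.
(3517749613441 + 158489223115508*t)^{10} mod (163620522296653,f) = 93765456110430 + 25467527604746*t.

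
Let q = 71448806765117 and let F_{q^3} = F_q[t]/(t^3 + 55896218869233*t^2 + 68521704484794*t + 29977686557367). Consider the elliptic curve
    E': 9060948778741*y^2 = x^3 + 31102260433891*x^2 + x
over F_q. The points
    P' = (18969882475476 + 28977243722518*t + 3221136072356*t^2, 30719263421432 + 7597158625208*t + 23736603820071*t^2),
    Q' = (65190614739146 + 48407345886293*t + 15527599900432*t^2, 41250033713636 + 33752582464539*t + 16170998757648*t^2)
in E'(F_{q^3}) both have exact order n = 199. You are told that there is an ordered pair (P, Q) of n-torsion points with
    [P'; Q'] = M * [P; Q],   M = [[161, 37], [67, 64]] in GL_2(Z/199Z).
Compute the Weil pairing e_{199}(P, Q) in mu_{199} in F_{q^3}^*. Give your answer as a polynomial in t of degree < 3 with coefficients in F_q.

2624107034486 + 46556234162844*t + 37507772978968*t^2

Alternating bilinearity on E[199] (values in mu_{199} in F_{71448806765117^3}) gives e(P',Q') = e(P,Q)^det(M).
So e_{199}(P,Q) = e_{199}(P',Q')^{28}, since 64*28 = 1 mod 199.
Set x_W=5561393894639*u+35732533320658, y_W=5561393894639*v; then E': y_W^2=x_W^3+66121792156490*x_W+284386148391.
n = 199 = (11000111)_2 (8 bits, wt 5); accumulate f_{199,P'}(Q'+S)/f_{199,P'}(S) along the 7-step ladder.
Miller gives e_{199}(P',Q') = 14422229634165 + 55333523340976*t + 45629632361778*t^2 in F_{71448806765117^3}.
e_{199}(P,Q) = (14422229634165 + 55333523340976*t + 45629632361778*t^2)^{28} = 2624107034486 + 46556234162844*t + 37507772978968*t^2.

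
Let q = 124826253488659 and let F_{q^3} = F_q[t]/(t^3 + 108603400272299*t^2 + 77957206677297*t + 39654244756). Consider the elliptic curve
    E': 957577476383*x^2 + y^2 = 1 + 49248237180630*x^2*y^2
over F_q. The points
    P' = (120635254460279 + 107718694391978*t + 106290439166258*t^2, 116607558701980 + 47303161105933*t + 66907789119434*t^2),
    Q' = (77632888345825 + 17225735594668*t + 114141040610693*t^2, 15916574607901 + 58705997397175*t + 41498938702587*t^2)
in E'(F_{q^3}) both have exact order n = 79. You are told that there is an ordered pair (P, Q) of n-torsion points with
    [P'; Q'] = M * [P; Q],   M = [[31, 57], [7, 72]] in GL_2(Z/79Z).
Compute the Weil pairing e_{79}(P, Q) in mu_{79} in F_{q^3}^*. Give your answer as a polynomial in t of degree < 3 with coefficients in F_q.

115010039983839 + 17569543275918*t + 61562415318271*t^2

e_{79} is bilinear + alternating on E[79], so e_{79}(31*P + 57*Q, 7*P + 72*Q) = e_{79}(P,Q)^(31*72-57*7).
Hence e(P,Q) = e(P',Q')^{5} where 5 = 16^{-1} mod 79.
Edwards a_E,d_E -> Montgomery A=38491953513679,B=51317442872539 -> Weierstrass 85428126536561,49297776728893 via alpha=29172011357612,beta=19133898446103.
Build f_{79,P'} and f_{79,Q'} via the 7-bit ladder of 79=1001111_2; evaluate at shifted divisors; quotient in F_{124826253488659^3}.
f_P(D_Q)/f_Q(D_P) = 97821411049947 + 48969545852752*t + 121320683380452*t^2.
Raise to 5: e(P,Q) = 115010039983839 + 17569543275918*t + 61562415318271*t^2 in mu_{79}.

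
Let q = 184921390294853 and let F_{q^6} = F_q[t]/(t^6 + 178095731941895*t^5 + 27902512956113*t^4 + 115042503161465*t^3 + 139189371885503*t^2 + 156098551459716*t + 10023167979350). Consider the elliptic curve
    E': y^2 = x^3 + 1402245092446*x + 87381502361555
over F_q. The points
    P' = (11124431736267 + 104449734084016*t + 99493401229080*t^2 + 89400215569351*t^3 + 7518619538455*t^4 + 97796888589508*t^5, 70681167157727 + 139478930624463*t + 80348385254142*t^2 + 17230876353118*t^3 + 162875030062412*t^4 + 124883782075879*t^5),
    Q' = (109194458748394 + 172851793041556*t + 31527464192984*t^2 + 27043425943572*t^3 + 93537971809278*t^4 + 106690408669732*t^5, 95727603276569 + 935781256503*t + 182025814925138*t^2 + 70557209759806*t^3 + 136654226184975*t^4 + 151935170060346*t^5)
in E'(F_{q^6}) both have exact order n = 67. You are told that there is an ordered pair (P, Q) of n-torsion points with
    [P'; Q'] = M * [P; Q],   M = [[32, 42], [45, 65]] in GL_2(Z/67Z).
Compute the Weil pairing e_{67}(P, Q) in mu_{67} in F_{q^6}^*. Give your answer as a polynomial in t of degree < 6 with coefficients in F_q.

e_{67}(aP+bQ,cP+dQ) = e_{67}(P,Q)^(ad-bc); with (a,b,c,d)=(32,42,45,65) this gives the det-67 law.
det(M) mod 67 = 56; its inverse in (Z/67)^* is 6 (check: 56*6 mod 67 = 1).
Miller loop for e_{67} over F_{184921390294853^6}: bits of 67 = 1000011; 6 double steps + 2 add steps, l/v at each.
e_{67}(P',Q') = 62525513337258 + 178605117523370*t + 59918716332712*t^2 + 56654308067852*t^3 + 148123898321731*t^4 + 96574996861784*t^5.
Finally e_{67}(P,Q) = 33119662726179 + 124254314602730*t + 64038444562248*t^2 + 155094268583078*t^3 + 147818374069328*t^4 + 176794206366519*t^5.

33119662726179 + 124254314602730*t + 64038444562248*t^2 + 155094268583078*t^3 + 147818374069328*t^4 + 176794206366519*t^5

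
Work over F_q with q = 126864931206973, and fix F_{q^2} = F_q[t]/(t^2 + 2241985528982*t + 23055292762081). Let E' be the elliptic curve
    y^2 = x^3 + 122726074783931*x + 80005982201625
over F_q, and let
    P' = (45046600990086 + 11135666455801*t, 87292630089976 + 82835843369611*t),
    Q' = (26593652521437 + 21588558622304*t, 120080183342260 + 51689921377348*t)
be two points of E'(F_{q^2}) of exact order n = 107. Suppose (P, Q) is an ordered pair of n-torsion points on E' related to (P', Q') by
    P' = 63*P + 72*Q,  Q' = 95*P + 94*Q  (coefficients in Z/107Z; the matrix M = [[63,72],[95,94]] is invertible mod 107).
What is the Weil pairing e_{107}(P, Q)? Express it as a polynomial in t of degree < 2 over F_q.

50076258811613 + 77276257976415*t

e_{107}(aP+bQ,cP+dQ) = e_{107}(P,Q)^(ad-bc); with (a,b,c,d)=(63,72,95,94) this gives the det-107 law.
Inverting 45 mod 107: 88. Thus e_{107}(P,Q) = e(P',Q')^{88}.
Double-and-add over 1101011: 7-1 doublings, 5-1 additions; each step l_{T,T}/v_{2T} or l_{T,P'}/v at Q'+S for random S.
f_P(D_Q)/f_Q(D_P) = 114182442354480 + 116712898149747*t.
(114182442354480 + 116712898149747*t)^{88} mod (126864931206973,f) = 50076258811613 + 77276257976415*t.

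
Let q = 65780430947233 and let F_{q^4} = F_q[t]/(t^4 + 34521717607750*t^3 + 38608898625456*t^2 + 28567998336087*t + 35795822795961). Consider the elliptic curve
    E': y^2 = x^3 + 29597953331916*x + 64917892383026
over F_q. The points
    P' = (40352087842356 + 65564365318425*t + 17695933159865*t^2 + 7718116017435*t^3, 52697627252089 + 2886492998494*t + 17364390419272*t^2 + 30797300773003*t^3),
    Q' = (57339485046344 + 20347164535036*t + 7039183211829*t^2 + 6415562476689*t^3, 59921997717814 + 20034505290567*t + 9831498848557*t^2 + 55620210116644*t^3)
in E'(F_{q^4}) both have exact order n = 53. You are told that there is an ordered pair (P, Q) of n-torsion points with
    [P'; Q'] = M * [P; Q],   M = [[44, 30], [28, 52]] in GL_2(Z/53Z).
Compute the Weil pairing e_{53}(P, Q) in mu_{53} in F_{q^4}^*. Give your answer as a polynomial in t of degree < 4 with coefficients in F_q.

49443093586759 + 64317387093809*t + 23696858120020*t^2 + 22662154071549*t^3

Alternating bilinearity on E[53] (values in mu_{53} in F_{65780430947233^4}) gives e(P',Q') = e(P,Q)^det(M).
det M = 44*52 - 30*28 = 1448 = 17 (mod 53); 17^{-1} = 25 (mod 53).
Double-and-add over 110101: 6-1 doublings, 4-1 additions; each step l_{T,T}/v_{2T} or l_{T,P'}/v at Q'+S for random S.
Result: e(P',Q') = 37266675443401 + 56419523651400*t + 13064747953471*t^2 + 28886934421452*t^3.
Hence e(P,Q) = 49443093586759 + 64317387093809*t + 23696858120020*t^2 + 22662154071549*t^3 in F_{65780430947233^4}^*.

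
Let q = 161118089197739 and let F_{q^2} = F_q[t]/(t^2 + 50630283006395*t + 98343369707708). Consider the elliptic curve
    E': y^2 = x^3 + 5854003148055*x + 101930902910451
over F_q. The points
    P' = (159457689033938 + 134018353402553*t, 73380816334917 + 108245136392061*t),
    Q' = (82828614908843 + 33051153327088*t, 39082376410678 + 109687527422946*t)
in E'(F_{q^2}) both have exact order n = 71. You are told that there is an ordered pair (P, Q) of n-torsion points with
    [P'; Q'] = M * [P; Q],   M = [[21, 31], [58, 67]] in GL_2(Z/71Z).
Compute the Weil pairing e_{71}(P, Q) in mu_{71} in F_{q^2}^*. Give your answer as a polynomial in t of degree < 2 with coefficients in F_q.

34189505517566 + 75891122632054*t

Under M = [[21,31],[58,67]] in GL_2(Z/71), e_{71}(P',Q') = e_{71}(P,Q)^(21*67-31*58 mod 71).
Inverting 35 mod 71: 69. Thus e_{71}(P,Q) = e(P',Q')^{69}.
Double-and-add over 1000111: 7-1 doublings, 4-1 additions; each step l_{T,T}/v_{2T} or l_{T,P'}/v at Q'+S for random S.
So e_{71}(P',Q') = 17645446901909 + 139334042029845*t.
(17645446901909 + 139334042029845*t)^{69} mod (161118089197739,f) = 34189505517566 + 75891122632054*t.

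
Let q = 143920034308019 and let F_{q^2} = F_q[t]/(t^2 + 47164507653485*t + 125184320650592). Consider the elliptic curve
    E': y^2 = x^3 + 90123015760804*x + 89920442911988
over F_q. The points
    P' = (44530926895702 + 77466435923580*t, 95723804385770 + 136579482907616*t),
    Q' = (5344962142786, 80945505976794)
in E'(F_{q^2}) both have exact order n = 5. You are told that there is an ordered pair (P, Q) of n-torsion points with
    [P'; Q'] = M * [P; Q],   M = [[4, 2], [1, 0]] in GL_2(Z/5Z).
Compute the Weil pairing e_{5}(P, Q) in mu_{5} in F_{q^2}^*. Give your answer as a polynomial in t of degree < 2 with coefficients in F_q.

Under M = [[4,2],[1,0]] in GL_2(Z/5), e_{5}(P',Q') = e_{5}(P,Q)^(4*0-2*1 mod 5).
4*0 - 2*1 = -2; reduced mod 5: det = 3, inverse 2.
Build f_{5,P'} and f_{5,Q'} via the 3-bit ladder of 5=101_2; evaluate at shifted divisors; quotient in F_{143920034308019^2}.
So e_{5}(P',Q') = 14219572151541 + 89184277962458*t.
Finally e_{5}(P,Q) = 53286041460413 + 69523703181373*t.

53286041460413 + 69523703181373*t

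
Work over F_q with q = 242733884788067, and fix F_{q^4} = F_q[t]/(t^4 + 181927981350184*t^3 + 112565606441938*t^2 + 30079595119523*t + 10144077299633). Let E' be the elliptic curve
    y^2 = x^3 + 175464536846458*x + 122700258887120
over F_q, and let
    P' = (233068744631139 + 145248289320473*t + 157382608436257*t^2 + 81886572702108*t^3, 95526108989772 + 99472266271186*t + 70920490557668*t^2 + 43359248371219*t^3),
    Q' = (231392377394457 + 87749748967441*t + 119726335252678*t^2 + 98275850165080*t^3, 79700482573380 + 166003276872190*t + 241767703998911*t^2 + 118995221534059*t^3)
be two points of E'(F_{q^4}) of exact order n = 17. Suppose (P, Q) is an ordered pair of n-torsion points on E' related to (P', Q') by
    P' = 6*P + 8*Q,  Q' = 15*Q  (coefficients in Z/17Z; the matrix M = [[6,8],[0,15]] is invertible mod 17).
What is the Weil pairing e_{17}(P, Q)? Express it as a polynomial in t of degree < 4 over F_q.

223532556471147 + 177280798298291*t + 4860978098666*t^2 + 219595375840856*t^3

Since e_{17}(P,P)=e_{17}(Q,Q)=1 and e_{17}(Q,P)=e_{17}(P,Q)^{-1}, expanding e_{17}(6*P + 8*Q,15*Q) leaves e(P,Q)^det(M).
det(M) mod 17 = 5; its inverse in (Z/17)^* is 7 (check: 5*7 mod 17 = 1).
Run Miller on y^2=x^3+175464536846458*x+122700258887120 over F_{242733884788067}: ladder 10001 (5 bits); e = f_P(D_Q)/f_Q(D_P).
e_{17}(P',Q') = 91947313703719 + 205155877608605*t + 221355582259934*t^2 + 99378433280423*t^3.
Raise to 7: e(P,Q) = 223532556471147 + 177280798298291*t + 4860978098666*t^2 + 219595375840856*t^3 in mu_{17}.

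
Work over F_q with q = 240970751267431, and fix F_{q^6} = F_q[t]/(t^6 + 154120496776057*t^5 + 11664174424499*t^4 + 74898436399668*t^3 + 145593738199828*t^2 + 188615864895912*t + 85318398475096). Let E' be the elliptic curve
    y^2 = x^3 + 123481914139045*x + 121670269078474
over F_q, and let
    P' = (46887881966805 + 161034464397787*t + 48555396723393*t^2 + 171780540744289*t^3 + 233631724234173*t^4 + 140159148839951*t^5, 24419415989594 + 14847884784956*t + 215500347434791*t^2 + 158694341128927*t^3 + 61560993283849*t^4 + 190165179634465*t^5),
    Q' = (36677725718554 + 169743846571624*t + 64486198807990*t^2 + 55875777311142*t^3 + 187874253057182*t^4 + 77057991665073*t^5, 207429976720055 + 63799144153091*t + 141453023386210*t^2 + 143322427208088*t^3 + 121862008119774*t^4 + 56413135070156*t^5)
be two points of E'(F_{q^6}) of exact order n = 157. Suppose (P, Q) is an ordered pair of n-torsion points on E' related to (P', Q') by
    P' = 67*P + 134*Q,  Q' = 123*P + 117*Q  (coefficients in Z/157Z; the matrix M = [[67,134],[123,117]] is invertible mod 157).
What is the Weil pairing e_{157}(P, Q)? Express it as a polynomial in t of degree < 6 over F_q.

e_{157}(aP+bQ,cP+dQ) = e_{157}(P,Q)^(ad-bc); with (a,b,c,d)=(67,134,123,117) this gives the det-157 law.
det M = 67*117 - 134*123 = -8643 = 149 (mod 157); 149^{-1} = 98 (mod 157).
Double-and-add over 10011101: 8-1 doublings, 5-1 additions; each step l_{T,T}/v_{2T} or l_{T,P'}/v at Q'+S for random S.
f_P(D_Q)/f_Q(D_P) = 43001551338320 + 212609316592908*t + 70769643237224*t^2 + 154884618483807*t^3 + 53630776308639*t^4 + 139313245046976*t^5.
Raise to 98: e(P,Q) = 200008416800281 + 215045200113461*t + 52189380989165*t^2 + 120514072717182*t^3 + 16597160844479*t^4 + 190161238981537*t^5 in mu_{157}.

200008416800281 + 215045200113461*t + 52189380989165*t^2 + 120514072717182*t^3 + 16597160844479*t^4 + 190161238981537*t^5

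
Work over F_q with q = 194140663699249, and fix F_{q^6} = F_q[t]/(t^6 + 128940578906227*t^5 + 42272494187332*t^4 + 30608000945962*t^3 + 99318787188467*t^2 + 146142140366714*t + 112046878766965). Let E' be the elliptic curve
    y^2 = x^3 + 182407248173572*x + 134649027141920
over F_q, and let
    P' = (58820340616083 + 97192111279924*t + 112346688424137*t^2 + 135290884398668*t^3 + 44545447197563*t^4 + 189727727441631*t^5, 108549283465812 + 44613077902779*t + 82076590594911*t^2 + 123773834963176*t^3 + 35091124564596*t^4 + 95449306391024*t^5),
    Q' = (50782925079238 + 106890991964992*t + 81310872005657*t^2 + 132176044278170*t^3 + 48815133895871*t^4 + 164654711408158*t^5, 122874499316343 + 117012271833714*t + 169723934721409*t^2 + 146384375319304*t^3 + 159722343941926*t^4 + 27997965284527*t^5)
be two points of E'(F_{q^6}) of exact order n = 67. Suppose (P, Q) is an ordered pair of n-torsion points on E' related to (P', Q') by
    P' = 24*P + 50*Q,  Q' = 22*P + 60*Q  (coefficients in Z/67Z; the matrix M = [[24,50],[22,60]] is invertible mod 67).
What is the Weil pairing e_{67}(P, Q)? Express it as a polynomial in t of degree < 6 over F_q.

106861843656090 + 74727929234331*t + 160896376852112*t^2 + 165286867493895*t^3 + 166669468152158*t^4 + 7440711334037*t^5

The 67-Weil pairing on E[67] over F_{194140663699249} is alternating-bilinear: e_{67}(P',Q') = e_{67}(P,Q)^det(M).
Inverting 5 mod 67: 27. Thus e_{67}(P,Q) = e(P',Q')^{27}.
Build f_{67,P'} and f_{67,Q'} via the 7-bit ladder of 67=1000011_2; evaluate at shifted divisors; quotient in F_{194140663699249^6}.
So e_{67}(P',Q') = 181931788217251 + 192701578169471*t + 121319691051613*t^2 + 93570108937830*t^3 + 1616439035569*t^4 + 100278730713538*t^5.
Raise to 27: e(P,Q) = 106861843656090 + 74727929234331*t + 160896376852112*t^2 + 165286867493895*t^3 + 166669468152158*t^4 + 7440711334037*t^5 in mu_{67}.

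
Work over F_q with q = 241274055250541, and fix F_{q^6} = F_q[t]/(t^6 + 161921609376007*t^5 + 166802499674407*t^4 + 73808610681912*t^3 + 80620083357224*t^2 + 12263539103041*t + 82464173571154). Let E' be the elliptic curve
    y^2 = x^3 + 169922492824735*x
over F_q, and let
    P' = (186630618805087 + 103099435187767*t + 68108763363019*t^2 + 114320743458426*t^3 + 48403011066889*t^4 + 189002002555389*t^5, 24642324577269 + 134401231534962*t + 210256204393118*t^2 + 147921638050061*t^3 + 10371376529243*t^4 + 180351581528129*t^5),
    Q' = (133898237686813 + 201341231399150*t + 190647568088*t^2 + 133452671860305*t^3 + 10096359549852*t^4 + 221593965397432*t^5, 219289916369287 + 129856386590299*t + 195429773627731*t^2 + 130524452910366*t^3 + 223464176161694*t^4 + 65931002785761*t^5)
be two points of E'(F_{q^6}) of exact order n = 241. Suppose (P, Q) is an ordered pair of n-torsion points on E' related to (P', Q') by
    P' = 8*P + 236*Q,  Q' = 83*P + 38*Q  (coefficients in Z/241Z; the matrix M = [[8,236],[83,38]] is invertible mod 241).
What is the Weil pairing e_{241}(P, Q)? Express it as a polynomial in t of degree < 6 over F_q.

18917861938864 + 101985913521521*t + 145027589568698*t^2 + 125670481461023*t^3 + 200131278877882*t^4 + 124044124522325*t^5

Since e_{241}(P,P)=e_{241}(Q,Q)=1 and e_{241}(Q,P)=e_{241}(P,Q)^{-1}, expanding e_{241}(8*P + 236*Q,83*P + 38*Q) leaves e(P,Q)^det(M).
det(M) mod 241 = 237; its inverse in (Z/241)^* is 60 (check: 237*60 mod 241 = 1).
Double-and-add over 11110001: 8-1 doublings, 5-1 additions; each step l_{T,T}/v_{2T} or l_{T,P'}/v at Q'+S for random S.
f_P(D_Q)/f_Q(D_P) = 23855098790242 + 143274447836083*t + 122333655430435*t^2 + 136097964049620*t^3 + 21247730802117*t^4 + 23100468628234*t^5.
Finally e_{241}(P,Q) = 18917861938864 + 101985913521521*t + 145027589568698*t^2 + 125670481461023*t^3 + 200131278877882*t^4 + 124044124522325*t^5.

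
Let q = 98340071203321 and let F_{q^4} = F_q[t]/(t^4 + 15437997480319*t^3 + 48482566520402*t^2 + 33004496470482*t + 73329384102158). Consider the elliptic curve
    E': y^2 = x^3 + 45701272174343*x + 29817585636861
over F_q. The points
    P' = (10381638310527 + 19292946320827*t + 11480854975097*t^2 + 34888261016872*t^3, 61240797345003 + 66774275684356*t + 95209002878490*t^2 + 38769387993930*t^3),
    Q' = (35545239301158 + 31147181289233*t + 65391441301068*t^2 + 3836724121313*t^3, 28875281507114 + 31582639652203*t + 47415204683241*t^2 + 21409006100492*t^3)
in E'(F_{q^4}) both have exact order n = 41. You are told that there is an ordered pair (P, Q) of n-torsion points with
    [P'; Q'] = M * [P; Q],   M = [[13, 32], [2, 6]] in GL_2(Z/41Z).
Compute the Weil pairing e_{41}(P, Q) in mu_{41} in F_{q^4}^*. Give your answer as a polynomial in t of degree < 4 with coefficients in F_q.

95564085611808 + 14747540432716*t + 60855471489349*t^2 + 72050802932607*t^3

Since e_{41}(P,P)=e_{41}(Q,Q)=1 and e_{41}(Q,P)=e_{41}(P,Q)^{-1}, expanding e_{41}(13*P + 32*Q,2*P + 6*Q) leaves e(P,Q)^det(M).
det M = 13*6 - 32*2 = 14 = 14 (mod 41); 14^{-1} = 3 (mod 41).
Double-and-add over 101001: 6-1 doublings, 3-1 additions; each step l_{T,T}/v_{2T} or l_{T,P'}/v at Q'+S for random S.
Result: e(P',Q') = 97831243059870 + 5402121319804*t + 14507629778023*t^2 + 61699390704216*t^3.
(97831243059870 + 5402121319804*t + 14507629778023*t^2 + 61699390704216*t^3)^{3} mod (98340071203321,f) = 95564085611808 + 14747540432716*t + 60855471489349*t^2 + 72050802932607*t^3.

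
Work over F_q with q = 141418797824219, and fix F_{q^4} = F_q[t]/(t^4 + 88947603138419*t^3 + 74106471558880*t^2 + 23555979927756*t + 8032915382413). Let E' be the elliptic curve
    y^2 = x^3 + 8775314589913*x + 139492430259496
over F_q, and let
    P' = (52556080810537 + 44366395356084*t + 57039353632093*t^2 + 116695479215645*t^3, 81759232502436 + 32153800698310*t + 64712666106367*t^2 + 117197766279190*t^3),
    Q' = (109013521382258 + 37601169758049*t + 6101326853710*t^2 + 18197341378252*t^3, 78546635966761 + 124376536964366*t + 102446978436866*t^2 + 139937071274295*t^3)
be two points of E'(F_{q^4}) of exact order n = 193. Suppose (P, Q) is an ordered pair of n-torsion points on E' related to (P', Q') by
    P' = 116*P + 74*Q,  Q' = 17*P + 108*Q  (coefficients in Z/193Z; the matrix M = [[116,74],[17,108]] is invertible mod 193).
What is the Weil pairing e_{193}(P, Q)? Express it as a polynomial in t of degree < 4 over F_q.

Under M = [[116,74],[17,108]] in GL_2(Z/193), e_{193}(P',Q') = e_{193}(P,Q)^(116*108-74*17 mod 193).
Inverting 76 mod 193: 160. Thus e_{193}(P,Q) = e(P',Q')^{160}.
n = 193 = (11000001)_2 (8 bits, wt 3); accumulate f_{193,P'}(Q'+S)/f_{193,P'}(S) along the 7-step ladder.
f_P(D_Q)/f_Q(D_P) = 108847612976310 + 79636864613400*t + 43547429397745*t^2 + 112295089599420*t^3.
Raise to 160: e(P,Q) = 31671845390130 + 53304070665470*t + 13057594610872*t^2 + 36429402057753*t^3 in mu_{193}.

31671845390130 + 53304070665470*t + 13057594610872*t^2 + 36429402057753*t^3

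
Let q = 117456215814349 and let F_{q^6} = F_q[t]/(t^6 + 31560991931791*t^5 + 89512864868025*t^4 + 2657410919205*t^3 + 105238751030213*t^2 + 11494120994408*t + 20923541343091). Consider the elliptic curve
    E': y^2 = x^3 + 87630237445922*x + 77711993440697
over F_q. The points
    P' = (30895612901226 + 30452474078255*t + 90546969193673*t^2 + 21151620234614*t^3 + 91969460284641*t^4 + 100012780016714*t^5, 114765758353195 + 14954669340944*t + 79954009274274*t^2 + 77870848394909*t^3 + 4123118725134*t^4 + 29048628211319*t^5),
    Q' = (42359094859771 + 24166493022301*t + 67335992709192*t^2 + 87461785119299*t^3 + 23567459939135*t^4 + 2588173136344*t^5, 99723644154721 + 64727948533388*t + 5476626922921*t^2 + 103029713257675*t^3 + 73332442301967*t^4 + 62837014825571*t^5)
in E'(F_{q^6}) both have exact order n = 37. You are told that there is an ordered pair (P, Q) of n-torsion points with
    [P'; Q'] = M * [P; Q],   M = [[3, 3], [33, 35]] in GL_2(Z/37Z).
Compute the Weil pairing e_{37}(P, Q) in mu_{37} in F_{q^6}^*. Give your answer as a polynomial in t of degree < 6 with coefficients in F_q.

66217880766744 + 85485103092240*t + 99481474800116*t^2 + 59580294370381*t^3 + 33565999250415*t^4 + 108165907847317*t^5

e_{37} is bilinear + alternating on E[37], so e_{37}(3*P + 3*Q, 33*P + 35*Q) = e_{37}(P,Q)^(3*35-3*33).
det M = 3*35 - 3*33 = 6 = 6 (mod 37); 6^{-1} = 31 (mod 37).
n = 37 = (100101)_2 (6 bits, wt 3); accumulate f_{37,P'}(Q'+S)/f_{37,P'}(S) along the 5-step ladder.
Result: e(P',Q') = 52275817715635 + 15017788445369*t + 78878780210635*t^2 + 114942276400855*t^3 + 26711641797353*t^4 + 5947732131541*t^5.
Hence e(P,Q) = 66217880766744 + 85485103092240*t + 99481474800116*t^2 + 59580294370381*t^3 + 33565999250415*t^4 + 108165907847317*t^5 in F_{117456215814349^6}^*.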